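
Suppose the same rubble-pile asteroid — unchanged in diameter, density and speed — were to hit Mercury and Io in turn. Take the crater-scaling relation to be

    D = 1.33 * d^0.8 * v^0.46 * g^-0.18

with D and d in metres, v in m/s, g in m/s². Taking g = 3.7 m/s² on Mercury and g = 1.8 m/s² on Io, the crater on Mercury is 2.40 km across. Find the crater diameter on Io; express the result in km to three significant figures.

All impactor-dependent factors cancel in the ratio, leaving D_Io/D_Mercury = (g_Io/g_Mercury)^-0.18.
(1.8/3.7)^-0.18 = 0.4865^-0.18 = 1.138
D_Io = 1.138 × 2.40 km = 2.73 km

D ≈ 2.73 km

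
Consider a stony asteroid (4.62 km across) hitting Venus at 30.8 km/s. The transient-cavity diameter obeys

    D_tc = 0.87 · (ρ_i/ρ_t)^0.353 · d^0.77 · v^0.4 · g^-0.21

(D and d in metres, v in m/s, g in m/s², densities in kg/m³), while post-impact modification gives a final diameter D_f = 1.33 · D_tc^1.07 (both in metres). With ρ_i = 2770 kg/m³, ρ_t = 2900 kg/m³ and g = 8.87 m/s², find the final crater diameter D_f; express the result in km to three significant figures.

In SI: d = 4620 m, v = 30800 m/s.
(ρ_i/ρ_t)^0.353 = (2770/2900)^0.353 = 0.9839
d^0.77 = 4620^0.77 = 663.4
v^0.4 = 30800^0.4 = 62.43
g^-0.21 = 8.87^-0.21 = 0.6323
D_tc = 0.87 × 0.9839 × 663.4 × 62.43 × 0.6323 = 22420 m
D_f = 1.33 × (22420)^1.07 = 60122 m
     = 60.12 km

D_f ≈ 60.1 km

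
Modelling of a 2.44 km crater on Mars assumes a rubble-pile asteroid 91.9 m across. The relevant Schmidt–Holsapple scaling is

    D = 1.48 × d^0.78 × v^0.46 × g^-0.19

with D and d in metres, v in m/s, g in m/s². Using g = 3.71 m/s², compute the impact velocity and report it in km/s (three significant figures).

Rearranging for v: v = [D / (1.48 · 91.9^0.78 · 3.71^-0.19)]^(1/0.46).
D = 2440 m.
91.9^0.78 = 33.99
3.71^-0.19 = 0.7795
Denominator = 1.48 × 33.99 × 0.7795 = 39.21
D / 39.21 = 2440 / 39.21 = 62.23
v = 62.23^(1/0.46) = 62.23^2.1739 = 7943 m/s

v ≈ 7.94 km/s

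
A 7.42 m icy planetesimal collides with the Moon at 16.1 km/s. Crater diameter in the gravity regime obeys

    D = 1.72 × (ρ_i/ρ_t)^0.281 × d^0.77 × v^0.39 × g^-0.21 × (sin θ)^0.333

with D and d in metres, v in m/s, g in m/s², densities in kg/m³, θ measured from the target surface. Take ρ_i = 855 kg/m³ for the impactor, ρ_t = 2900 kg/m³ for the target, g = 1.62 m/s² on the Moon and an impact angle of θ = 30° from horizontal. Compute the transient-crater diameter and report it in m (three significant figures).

D ≈ 179 m

In SI units: v = 16100 m/s.
(ρ_i/ρ_t)^0.281 = (855/2900)^0.281 = 0.7095
d^0.77 = 7.42^0.77 = 4.680
v^0.39 = 16100^0.39 = 43.72
g^-0.21 = 1.62^-0.21 = 0.9037
(sin 30°)^0.333 = 0.5000^0.333 = 0.7939
D = 1.72 × 0.7095 × 4.680 × 43.72 × 0.9037 × 0.7939 = 179.1 m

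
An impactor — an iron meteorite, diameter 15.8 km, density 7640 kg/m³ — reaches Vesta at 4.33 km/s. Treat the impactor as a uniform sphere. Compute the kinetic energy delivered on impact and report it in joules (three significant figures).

d = 15800 m; v = 4330 m/s.
Mass m = (π/6) ρ d³ = (π/6) × 7640 × (15800)³ = 1.578 × 10^16 kg
E = ½ m v² = 0.5 × 1.578 × 10^16 × (4330)² = 1.479 × 10^23 J

E ≈ 1.48 × 10^23 J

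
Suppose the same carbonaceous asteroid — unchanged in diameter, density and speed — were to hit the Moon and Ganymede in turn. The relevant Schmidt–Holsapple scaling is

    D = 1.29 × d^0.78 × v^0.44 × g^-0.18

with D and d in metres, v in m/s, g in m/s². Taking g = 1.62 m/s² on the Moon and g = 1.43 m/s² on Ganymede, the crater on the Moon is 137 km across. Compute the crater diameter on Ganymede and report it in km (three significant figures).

All impactor-dependent factors cancel in the ratio, leaving D_Ganymede/D_Moon = (g_Ganymede/g_Moon)^-0.18.
(1.43/1.62)^-0.18 = 0.8827^-0.18 = 1.023
D_Ganymede = 1.023 × 137 km = 140 km

D ≈ 140 km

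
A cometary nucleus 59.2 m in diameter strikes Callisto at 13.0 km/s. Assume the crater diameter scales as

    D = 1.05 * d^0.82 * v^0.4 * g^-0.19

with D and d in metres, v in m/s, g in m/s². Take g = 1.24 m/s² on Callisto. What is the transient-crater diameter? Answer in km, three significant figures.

D ≈ 1.27 km

In SI units: v = 13000 m/s.
d^0.82 = 59.2^0.82 = 28.40
v^0.4 = 13000^0.4 = 44.22
g^-0.19 = 1.24^-0.19 = 0.9600
D = 1.05 × 28.40 × 44.22 × 0.9600 = 1266 m
   = 1.266 km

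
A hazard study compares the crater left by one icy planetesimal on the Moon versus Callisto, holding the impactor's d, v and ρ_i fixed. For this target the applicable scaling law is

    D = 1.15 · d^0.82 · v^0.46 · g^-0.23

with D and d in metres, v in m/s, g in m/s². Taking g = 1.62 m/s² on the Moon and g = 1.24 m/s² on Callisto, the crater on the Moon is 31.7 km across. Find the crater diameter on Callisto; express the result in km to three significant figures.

D ≈ 33.7 km

All impactor-dependent factors cancel in the ratio, leaving D_Callisto/D_Moon = (g_Callisto/g_Moon)^-0.23.
(1.24/1.62)^-0.23 = 0.7654^-0.23 = 1.063
D_Callisto = 1.063 × 31.7 km = 33.7 km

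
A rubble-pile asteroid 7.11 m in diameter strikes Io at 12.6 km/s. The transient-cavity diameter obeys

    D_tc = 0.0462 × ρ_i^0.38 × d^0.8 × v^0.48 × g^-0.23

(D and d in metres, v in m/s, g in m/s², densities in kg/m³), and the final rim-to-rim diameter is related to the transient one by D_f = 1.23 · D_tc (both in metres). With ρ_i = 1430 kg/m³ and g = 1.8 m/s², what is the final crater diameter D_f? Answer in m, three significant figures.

D_f ≈ 350 m

v = 12600 m/s.
ρ_i^0.38 = 1430^0.38 = 15.81
d^0.8 = 7.11^0.8 = 4.803
v^0.48 = 12600^0.48 = 92.93
g^-0.23 = 1.8^-0.23 = 0.8735
D_tc = 0.0462 × 15.81 × 4.803 × 92.93 × 0.8735 = 284.8 m
D_f = 1.23 × 284.8 = 350.3 m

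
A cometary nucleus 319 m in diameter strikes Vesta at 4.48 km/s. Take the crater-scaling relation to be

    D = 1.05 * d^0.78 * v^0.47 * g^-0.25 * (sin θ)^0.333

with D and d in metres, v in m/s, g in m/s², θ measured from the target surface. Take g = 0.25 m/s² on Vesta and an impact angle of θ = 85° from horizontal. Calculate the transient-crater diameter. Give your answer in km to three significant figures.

D ≈ 6.92 km

In SI units: v = 4480 m/s.
d^0.78 = 319^0.78 = 89.73
v^0.47 = 4480^0.47 = 52.01
g^-0.25 = 0.25^-0.25 = 1.414
(sin 85°)^0.333 = 0.9962^0.333 = 0.9987
D = 1.05 × 89.73 × 52.01 × 1.414 × 0.9987 = 6920 m
   = 6.920 km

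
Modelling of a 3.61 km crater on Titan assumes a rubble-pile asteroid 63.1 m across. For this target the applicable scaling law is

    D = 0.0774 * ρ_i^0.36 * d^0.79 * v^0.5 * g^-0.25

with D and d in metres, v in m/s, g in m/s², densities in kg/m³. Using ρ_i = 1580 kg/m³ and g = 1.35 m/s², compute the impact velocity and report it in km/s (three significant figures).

Rearranging for v: v = [D / (0.0774 · 1580^0.36 · 63.1^0.79 · 1.35^-0.25)]^(1/0.5).
D = 3610 m.
1580^0.36 = 14.17
63.1^0.79 = 26.43
1.35^-0.25 = 0.9277
Denominator = 0.0774 × 14.17 × 26.43 × 0.9277 = 26.89
D / 26.89 = 3610 / 26.89 = 134.3
v = 134.3^(1/0.5) = 134.3^2 = 18036 m/s

v ≈ 18.0 km/s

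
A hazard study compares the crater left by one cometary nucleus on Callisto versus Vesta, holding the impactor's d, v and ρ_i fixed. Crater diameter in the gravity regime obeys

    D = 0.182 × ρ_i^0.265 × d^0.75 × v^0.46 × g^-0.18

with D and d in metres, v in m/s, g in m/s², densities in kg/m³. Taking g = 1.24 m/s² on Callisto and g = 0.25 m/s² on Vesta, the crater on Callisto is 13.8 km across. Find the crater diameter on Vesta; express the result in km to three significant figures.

D ≈ 18.4 km

All impactor-dependent factors cancel in the ratio, leaving D_Vesta/D_Callisto = (g_Vesta/g_Callisto)^-0.18.
(0.25/1.24)^-0.18 = 0.2016^-0.18 = 1.334
D_Vesta = 1.334 × 13.8 km = 18.4 km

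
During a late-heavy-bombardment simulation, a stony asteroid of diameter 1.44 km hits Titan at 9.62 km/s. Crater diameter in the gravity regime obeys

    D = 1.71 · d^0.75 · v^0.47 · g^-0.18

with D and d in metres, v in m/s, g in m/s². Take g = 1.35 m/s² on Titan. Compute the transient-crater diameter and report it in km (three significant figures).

D ≈ 28.2 km

In SI units: d = 1440 m, v = 9620 m/s.
d^0.75 = 1440^0.75 = 233.8
v^0.47 = 9620^0.47 = 74.49
g^-0.18 = 1.35^-0.18 = 0.9474
D = 1.71 × 233.8 × 74.49 × 0.9474 = 28214 m
   = 28.21 km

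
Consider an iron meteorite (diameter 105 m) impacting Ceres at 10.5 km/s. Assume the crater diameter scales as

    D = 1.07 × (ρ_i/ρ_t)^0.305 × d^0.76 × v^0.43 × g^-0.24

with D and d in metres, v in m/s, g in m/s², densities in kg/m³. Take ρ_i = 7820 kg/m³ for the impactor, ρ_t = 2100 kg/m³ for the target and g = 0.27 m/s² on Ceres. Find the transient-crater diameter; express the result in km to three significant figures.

In SI units: v = 10500 m/s.
(ρ_i/ρ_t)^0.305 = (7820/2100)^0.305 = 1.493
d^0.76 = 105^0.76 = 34.36
v^0.43 = 10500^0.43 = 53.59
g^-0.24 = 0.27^-0.24 = 1.369
D = 1.07 × 1.493 × 34.36 × 53.59 × 1.369 = 4027 m
   = 4.027 km

D ≈ 4.03 km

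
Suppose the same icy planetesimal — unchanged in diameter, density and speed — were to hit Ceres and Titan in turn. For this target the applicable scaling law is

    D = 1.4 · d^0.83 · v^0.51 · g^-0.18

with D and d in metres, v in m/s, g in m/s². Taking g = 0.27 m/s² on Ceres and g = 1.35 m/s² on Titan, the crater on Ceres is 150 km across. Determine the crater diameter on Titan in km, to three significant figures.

D ≈ 112 km

All impactor-dependent factors cancel in the ratio, leaving D_Titan/D_Ceres = (g_Titan/g_Ceres)^-0.18.
(1.35/0.27)^-0.18 = 5.000^-0.18 = 0.7485
D_Titan = 0.7485 × 150 km = 112 km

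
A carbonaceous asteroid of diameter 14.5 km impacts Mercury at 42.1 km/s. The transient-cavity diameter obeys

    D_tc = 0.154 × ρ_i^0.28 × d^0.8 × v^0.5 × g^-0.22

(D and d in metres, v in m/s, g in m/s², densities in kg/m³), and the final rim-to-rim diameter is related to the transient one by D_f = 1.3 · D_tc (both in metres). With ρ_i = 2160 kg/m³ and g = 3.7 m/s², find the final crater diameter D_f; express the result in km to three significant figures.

D_f ≈ 564 km

In SI: d = 14500 m, v = 42100 m/s.
ρ_i^0.28 = 2160^0.28 = 8.583
d^0.8 = 14500^0.8 = 2134
v^0.5 = 42100^0.5 = 205.2
g^-0.22 = 3.7^-0.22 = 0.7499
D_tc = 0.154 × 8.583 × 2134 × 205.2 × 0.7499 = 4.340 × 10^5 m
D_f = 1.3 × 4.340 × 10^5 = 5.642 × 10^5 m
     = 564.2 km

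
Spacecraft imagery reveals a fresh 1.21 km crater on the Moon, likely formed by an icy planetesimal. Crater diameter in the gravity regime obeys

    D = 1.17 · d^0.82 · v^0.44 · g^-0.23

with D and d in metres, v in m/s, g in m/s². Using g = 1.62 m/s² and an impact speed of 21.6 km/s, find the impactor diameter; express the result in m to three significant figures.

Rearranging for d: d = [D / (1.17 · 21600^0.44 · 1.62^-0.23)]^(1/0.82).
D = 1210 m.
21600^0.44 = 80.75
1.62^-0.23 = 0.8950
Denominator = 1.17 × 80.75 × 0.8950 = 84.56
D / 84.56 = 1210 / 84.56 = 14.31
d = 14.31^(1/0.82) = 14.31^1.2195 = 25.66 m

d ≈ 25.7 m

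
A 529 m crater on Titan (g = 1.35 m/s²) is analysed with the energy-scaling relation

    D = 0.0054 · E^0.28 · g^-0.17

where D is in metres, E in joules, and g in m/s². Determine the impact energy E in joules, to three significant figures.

E ≈ 8.02 × 10^17 J

Rearranging: E = [D / (0.0054 · g^-0.17)]^(1/0.28).
g^-0.17 = 1.35^-0.17 = 0.9503
D / (0.0054 × 0.9503) = 529 / (5.132 × 10^-3) = 1.031 × 10^5
E = (1.031 × 10^5)^3.5714 = 8.023 × 10^17 J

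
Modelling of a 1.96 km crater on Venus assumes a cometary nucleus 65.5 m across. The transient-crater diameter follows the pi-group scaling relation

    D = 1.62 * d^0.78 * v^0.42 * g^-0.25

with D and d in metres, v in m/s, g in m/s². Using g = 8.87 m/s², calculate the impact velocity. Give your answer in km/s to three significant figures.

v ≈ 34.0 km/s

Rearranging for v: v = [D / (1.62 · 65.5^0.78 · 8.87^-0.25)]^(1/0.42).
D = 1960 m.
65.5^0.78 = 26.10
8.87^-0.25 = 0.5795
Denominator = 1.62 × 26.10 × 0.5795 = 24.50
D / 24.50 = 1960 / 24.50 = 80.00
v = 80.00^(1/0.42) = 80.00^2.381 = 33983 m/s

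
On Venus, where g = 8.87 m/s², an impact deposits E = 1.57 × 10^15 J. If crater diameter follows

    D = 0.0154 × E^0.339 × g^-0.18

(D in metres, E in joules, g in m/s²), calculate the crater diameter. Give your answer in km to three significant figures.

E^0.339 = (1.57 × 10^15)^0.339 = 1.417 × 10^5
g^-0.18 = 8.87^-0.18 = 0.6751
D = 0.0154 × 1.417 × 10^5 × 0.6751 = 1473 m
   = 1.473 km

D ≈ 1.47 km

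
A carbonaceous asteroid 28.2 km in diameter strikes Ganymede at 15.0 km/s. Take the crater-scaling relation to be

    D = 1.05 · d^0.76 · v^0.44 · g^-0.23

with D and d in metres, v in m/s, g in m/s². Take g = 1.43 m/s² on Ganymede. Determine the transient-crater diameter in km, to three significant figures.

In SI units: d = 28200 m, v = 15000 m/s.
d^0.76 = 28200^0.76 = 2411
v^0.44 = 15000^0.44 = 68.78
g^-0.23 = 1.43^-0.23 = 0.9210
D = 1.05 × 2411 × 68.78 × 0.9210 = 1.604 × 10^5 m
   = 160.4 km

D ≈ 160 km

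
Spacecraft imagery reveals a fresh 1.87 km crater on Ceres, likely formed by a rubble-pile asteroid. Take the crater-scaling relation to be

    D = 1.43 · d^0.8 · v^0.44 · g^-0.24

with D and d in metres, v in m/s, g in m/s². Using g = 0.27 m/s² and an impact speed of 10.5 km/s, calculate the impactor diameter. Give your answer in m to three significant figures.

Rearranging for d: d = [D / (1.43 · 10500^0.44 · 0.27^-0.24)]^(1/0.8).
D = 1870 m.
10500^0.44 = 58.79
0.27^-0.24 = 1.369
Denominator = 1.43 × 58.79 × 1.369 = 115.1
D / 115.1 = 1870 / 115.1 = 16.25
d = 16.25^(1/0.8) = 16.25^1.25 = 32.63 m

d ≈ 32.6 m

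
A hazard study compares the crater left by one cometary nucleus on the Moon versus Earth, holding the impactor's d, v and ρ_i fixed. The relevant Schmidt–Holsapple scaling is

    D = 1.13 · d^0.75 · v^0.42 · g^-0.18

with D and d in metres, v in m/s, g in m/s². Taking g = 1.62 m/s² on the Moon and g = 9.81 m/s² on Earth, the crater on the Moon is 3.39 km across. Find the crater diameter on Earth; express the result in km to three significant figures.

All impactor-dependent factors cancel in the ratio, leaving D_Earth/D_Moon = (g_Earth/g_Moon)^-0.18.
(9.81/1.62)^-0.18 = 6.056^-0.18 = 0.7231
D_Earth = 0.7231 × 3.39 km = 2.45 km

D ≈ 2.45 km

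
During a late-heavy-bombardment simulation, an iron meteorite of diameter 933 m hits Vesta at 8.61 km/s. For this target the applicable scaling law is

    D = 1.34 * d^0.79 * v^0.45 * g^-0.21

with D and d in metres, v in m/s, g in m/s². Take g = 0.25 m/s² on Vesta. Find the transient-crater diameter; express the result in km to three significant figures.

D ≈ 23.5 km

In SI units: v = 8610 m/s.
d^0.79 = 933^0.79 = 221.9
v^0.45 = 8610^0.45 = 58.99
g^-0.21 = 0.25^-0.21 = 1.338
D = 1.34 × 221.9 × 58.99 × 1.338 = 23469 m
   = 23.47 km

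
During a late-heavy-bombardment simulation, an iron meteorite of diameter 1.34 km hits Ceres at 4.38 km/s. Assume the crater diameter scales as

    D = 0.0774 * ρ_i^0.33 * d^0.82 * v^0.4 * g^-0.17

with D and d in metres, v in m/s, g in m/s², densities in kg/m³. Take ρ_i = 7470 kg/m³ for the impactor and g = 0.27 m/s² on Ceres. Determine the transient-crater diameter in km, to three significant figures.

In SI units: d = 1340 m, v = 4380 m/s.
ρ_i^0.33 = 7470^0.33 = 18.98
d^0.82 = 1340^0.82 = 366.6
v^0.4 = 4380^0.4 = 28.61
g^-0.17 = 0.27^-0.17 = 1.249
D = 0.0774 × 18.98 × 366.6 × 28.61 × 1.249 = 19245 m
   = 19.24 km

D ≈ 19.2 km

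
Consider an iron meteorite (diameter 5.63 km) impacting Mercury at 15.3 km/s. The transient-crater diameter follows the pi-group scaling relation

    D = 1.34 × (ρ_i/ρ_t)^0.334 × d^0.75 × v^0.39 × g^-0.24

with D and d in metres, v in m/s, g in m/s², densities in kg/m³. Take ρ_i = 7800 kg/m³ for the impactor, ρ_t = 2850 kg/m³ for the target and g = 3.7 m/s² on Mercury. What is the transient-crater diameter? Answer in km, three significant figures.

D ≈ 38.2 km

In SI units: d = 5630 m, v = 15300 m/s.
(ρ_i/ρ_t)^0.334 = (7800/2850)^0.334 = 1.400
d^0.75 = 5630^0.75 = 650.0
v^0.39 = 15300^0.39 = 42.86
g^-0.24 = 3.7^-0.24 = 0.7305
D = 1.34 × 1.400 × 650.0 × 42.86 × 0.7305 = 38178 m
   = 38.18 km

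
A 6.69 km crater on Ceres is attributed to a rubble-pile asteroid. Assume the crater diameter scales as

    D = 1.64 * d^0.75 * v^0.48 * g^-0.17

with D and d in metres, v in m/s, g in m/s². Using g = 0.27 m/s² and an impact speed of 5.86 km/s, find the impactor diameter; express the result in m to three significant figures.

Rearranging for d: d = [D / (1.64 · 5860^0.48 · 0.27^-0.17)]^(1/0.75).
D = 6690 m.
5860^0.48 = 64.36
0.27^-0.17 = 1.249
Denominator = 1.64 × 64.36 × 1.249 = 131.8
D / 131.8 = 6690 / 131.8 = 50.76
d = 50.76^(1/0.75) = 50.76^1.3333 = 187.9 m

d ≈ 188 m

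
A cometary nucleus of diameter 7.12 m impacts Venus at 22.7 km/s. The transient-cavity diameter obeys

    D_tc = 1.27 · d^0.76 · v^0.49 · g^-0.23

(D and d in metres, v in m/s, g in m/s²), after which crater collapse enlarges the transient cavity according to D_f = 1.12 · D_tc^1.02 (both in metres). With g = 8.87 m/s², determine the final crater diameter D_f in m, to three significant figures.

D_f ≈ 590 m

v = 22700 m/s.
d^0.76 = 7.12^0.76 = 4.445
v^0.49 = 22700^0.49 = 136.3
g^-0.23 = 8.87^-0.23 = 0.6053
D_tc = 1.27 × 4.445 × 136.3 × 0.6053 = 465.7 m
D_f = 1.12 × (465.7)^1.02 = 589.8 m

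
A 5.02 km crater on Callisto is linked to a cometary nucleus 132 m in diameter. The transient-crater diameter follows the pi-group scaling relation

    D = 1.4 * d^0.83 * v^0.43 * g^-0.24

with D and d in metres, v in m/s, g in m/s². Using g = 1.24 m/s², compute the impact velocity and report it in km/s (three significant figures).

v ≈ 16.8 km/s

Rearranging for v: v = [D / (1.4 · 132^0.83 · 1.24^-0.24)]^(1/0.43).
D = 5020 m.
132^0.83 = 57.55
1.24^-0.24 = 0.9497
Denominator = 1.4 × 57.55 × 0.9497 = 76.52
D / 76.52 = 5020 / 76.52 = 65.60
v = 65.60^(1/0.43) = 65.60^2.3256 = 16803 m/s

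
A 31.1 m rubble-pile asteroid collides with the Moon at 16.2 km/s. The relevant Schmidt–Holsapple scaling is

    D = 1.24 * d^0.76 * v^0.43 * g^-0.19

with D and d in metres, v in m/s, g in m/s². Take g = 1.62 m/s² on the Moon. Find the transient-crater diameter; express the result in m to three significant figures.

D ≈ 996 m

In SI units: v = 16200 m/s.
d^0.76 = 31.1^0.76 = 13.63
v^0.43 = 16200^0.43 = 64.58
g^-0.19 = 1.62^-0.19 = 0.9124
D = 1.24 × 13.63 × 64.58 × 0.9124 = 995.9 m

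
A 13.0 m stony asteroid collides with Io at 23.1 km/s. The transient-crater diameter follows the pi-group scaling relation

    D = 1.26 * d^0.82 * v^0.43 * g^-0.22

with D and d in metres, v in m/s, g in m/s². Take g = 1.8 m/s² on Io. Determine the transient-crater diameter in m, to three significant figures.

In SI units: v = 23100 m/s.
d^0.82 = 13^0.82 = 8.193
v^0.43 = 23100^0.43 = 75.22
g^-0.22 = 1.8^-0.22 = 0.8787
D = 1.26 × 8.193 × 75.22 × 0.8787 = 682.3 m

D ≈ 682 m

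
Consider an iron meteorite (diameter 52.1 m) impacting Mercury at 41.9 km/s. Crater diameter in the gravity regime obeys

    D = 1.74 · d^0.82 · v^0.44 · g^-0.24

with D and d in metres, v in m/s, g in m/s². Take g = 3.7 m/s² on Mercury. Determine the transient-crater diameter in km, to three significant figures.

In SI units: v = 41900 m/s.
d^0.82 = 52.1^0.82 = 25.57
v^0.44 = 41900^0.44 = 108.1
g^-0.24 = 3.7^-0.24 = 0.7305
D = 1.74 × 25.57 × 108.1 × 0.7305 = 3513 m
   = 3.513 km

D ≈ 3.51 km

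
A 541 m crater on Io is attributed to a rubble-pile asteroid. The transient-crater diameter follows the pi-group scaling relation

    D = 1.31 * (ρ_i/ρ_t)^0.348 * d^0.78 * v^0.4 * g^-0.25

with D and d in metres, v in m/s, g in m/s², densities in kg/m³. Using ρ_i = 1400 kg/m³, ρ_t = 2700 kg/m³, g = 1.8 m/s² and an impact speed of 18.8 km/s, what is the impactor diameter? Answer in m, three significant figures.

Rearranging for d: d = [D / (1.31 · (1400/2700)^0.348 · 18800^0.4 · 1.8^-0.25)]^(1/0.78).
(1400/2700)^0.348 = 0.7957
18800^0.4 = 51.25
1.8^-0.25 = 0.8633
Denominator = 1.31 × 0.7957 × 51.25 × 0.8633 = 46.12
D / 46.12 = 541 / 46.12 = 11.73
d = 11.73^(1/0.78) = 11.73^1.2821 = 23.49 m

d ≈ 23.5 m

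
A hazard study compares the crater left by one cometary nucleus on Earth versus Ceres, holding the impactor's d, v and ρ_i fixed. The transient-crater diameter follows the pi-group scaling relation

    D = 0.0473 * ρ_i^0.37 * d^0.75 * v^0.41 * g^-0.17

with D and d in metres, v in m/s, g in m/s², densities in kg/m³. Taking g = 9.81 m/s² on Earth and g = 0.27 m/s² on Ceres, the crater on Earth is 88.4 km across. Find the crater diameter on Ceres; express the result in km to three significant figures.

D ≈ 163 km

All impactor-dependent factors cancel in the ratio, leaving D_Ceres/D_Earth = (g_Ceres/g_Earth)^-0.17.
(0.27/9.81)^-0.17 = 0.02752^-0.17 = 1.842
D_Ceres = 1.842 × 88.4 km = 163 km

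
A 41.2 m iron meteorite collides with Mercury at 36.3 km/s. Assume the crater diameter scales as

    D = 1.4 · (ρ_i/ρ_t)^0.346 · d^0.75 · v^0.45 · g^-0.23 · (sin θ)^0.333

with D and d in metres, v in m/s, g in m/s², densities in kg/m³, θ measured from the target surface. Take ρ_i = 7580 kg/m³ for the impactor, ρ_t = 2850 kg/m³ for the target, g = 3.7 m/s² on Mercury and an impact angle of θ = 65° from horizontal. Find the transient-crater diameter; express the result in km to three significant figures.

D ≈ 2.58 km

In SI units: v = 36300 m/s.
(ρ_i/ρ_t)^0.346 = (7580/2850)^0.346 = 1.403
d^0.75 = 41.2^0.75 = 16.26
v^0.45 = 36300^0.45 = 112.7
g^-0.23 = 3.7^-0.23 = 0.7401
(sin 65°)^0.333 = 0.9063^0.333 = 0.9678
D = 1.4 × 1.403 × 16.26 × 112.7 × 0.7401 × 0.9678 = 2578 m
   = 2.578 km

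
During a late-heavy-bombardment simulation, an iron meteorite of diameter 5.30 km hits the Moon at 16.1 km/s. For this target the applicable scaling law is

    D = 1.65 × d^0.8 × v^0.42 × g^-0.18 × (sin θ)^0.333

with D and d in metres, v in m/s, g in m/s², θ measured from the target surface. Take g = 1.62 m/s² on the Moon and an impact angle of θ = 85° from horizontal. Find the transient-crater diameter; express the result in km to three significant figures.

In SI units: d = 5300 m, v = 16100 m/s.
d^0.8 = 5300^0.8 = 953.7
v^0.42 = 16100^0.42 = 58.46
g^-0.18 = 1.62^-0.18 = 0.9168
(sin 85°)^0.333 = 0.9962^0.333 = 0.9987
D = 1.65 × 953.7 × 58.46 × 0.9168 × 0.9987 = 84229 m
   = 84.23 km

D ≈ 84.2 km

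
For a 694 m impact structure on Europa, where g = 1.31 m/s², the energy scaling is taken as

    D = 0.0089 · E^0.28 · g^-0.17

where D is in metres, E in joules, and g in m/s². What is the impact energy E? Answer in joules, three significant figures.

Rearranging: E = [D / (0.0089 · g^-0.17)]^(1/0.28).
g^-0.17 = 1.31^-0.17 = 0.9551
D / (0.0089 × 0.9551) = 694 / (8.500 × 10^-3) = 8.165 × 10^4
E = (8.165 × 10^4)^3.5714 = 3.488 × 10^17 J

E ≈ 3.49 × 10^17 J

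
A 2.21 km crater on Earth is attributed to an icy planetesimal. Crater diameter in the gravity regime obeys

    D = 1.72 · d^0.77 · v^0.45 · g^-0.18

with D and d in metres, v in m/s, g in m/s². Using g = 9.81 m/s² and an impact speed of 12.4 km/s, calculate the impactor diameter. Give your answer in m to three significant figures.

Rearranging for d: d = [D / (1.72 · 12400^0.45 · 9.81^-0.18)]^(1/0.77).
D = 2210 m.
12400^0.45 = 69.51
9.81^-0.18 = 0.6630
Denominator = 1.72 × 69.51 × 0.6630 = 79.27
D / 79.27 = 2210 / 79.27 = 27.88
d = 27.88^(1/0.77) = 27.88^1.2987 = 75.34 m

d ≈ 75.3 m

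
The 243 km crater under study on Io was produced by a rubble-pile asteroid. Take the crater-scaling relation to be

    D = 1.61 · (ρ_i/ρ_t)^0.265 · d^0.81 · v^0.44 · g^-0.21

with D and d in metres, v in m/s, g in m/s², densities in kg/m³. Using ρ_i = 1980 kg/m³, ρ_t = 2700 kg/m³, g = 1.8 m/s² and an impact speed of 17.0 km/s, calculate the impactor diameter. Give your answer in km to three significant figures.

Rearranging for d: d = [D / (1.61 · (1980/2700)^0.265 · 17000^0.44 · 1.8^-0.21)]^(1/0.81).
D = 243000 m.
(1980/2700)^0.265 = 0.9211
17000^0.44 = 72.68
1.8^-0.21 = 0.8839
Denominator = 1.61 × 0.9211 × 72.68 × 0.8839 = 95.27
D / 95.27 = 243000 / 95.27 = 2551
d = 2551^(1/0.81) = 2551^1.2346 = 16067 m

d ≈ 16.1 km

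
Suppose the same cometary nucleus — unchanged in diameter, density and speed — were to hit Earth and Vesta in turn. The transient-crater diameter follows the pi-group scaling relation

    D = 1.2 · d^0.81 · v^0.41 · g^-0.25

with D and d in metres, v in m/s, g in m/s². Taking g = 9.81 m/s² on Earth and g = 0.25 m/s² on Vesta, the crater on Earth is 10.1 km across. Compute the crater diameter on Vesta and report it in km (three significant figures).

D ≈ 25.3 km

All impactor-dependent factors cancel in the ratio, leaving D_Vesta/D_Earth = (g_Vesta/g_Earth)^-0.25.
(0.25/9.81)^-0.25 = 0.02548^-0.25 = 2.503
D_Vesta = 2.503 × 10.1 km = 25.3 km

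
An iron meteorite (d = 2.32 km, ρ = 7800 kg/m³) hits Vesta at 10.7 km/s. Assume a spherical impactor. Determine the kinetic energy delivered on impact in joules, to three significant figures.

E ≈ 2.92 × 10^21 J

d = 2320 m; v = 10700 m/s.
Mass m = (π/6) ρ d³ = (π/6) × 7800 × (2320)³ = 5.100 × 10^13 kg
E = ½ m v² = 0.5 × 5.100 × 10^13 × (10700)² = 2.919 × 10^21 J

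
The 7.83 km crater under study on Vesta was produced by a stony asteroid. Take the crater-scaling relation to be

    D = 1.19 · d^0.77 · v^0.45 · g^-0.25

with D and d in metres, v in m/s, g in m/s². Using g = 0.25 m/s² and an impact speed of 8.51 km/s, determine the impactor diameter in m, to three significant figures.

Rearranging for d: d = [D / (1.19 · 8510^0.45 · 0.25^-0.25)]^(1/0.77).
D = 7830 m.
8510^0.45 = 58.68
0.25^-0.25 = 1.414
Denominator = 1.19 × 58.68 × 1.414 = 98.74
D / 98.74 = 7830 / 98.74 = 79.30
d = 79.30^(1/0.77) = 79.30^1.2987 = 292.8 m

d ≈ 293 m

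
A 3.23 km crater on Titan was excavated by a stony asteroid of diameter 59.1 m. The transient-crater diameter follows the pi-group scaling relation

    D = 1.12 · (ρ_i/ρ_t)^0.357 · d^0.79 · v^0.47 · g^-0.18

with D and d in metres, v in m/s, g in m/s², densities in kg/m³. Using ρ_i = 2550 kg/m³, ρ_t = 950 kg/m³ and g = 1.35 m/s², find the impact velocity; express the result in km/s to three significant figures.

Rearranging for v: v = [D / (1.12 · (2550/950)^0.357 · 59.1^0.79 · 1.35^-0.18)]^(1/0.47).
D = 3230 m.
(2550/950)^0.357 = 1.423
59.1^0.79 = 25.09
1.35^-0.18 = 0.9474
Denominator = 1.12 × 1.423 × 25.09 × 0.9474 = 37.88
D / 37.88 = 3230 / 37.88 = 85.27
v = 85.27^(1/0.47) = 85.27^2.1277 = 12828 m/s

v ≈ 12.8 km/s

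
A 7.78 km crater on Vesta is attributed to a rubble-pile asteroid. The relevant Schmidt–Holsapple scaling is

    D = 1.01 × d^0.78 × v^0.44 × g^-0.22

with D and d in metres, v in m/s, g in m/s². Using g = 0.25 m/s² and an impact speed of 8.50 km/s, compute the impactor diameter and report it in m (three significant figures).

Rearranging for d: d = [D / (1.01 · 8500^0.44 · 0.25^-0.22)]^(1/0.78).
D = 7780 m.
8500^0.44 = 53.57
0.25^-0.22 = 1.357
Denominator = 1.01 × 53.57 × 1.357 = 73.42
D / 73.42 = 7780 / 73.42 = 106.0
d = 106.0^(1/0.78) = 106.0^1.2821 = 395.0 m

d ≈ 395 m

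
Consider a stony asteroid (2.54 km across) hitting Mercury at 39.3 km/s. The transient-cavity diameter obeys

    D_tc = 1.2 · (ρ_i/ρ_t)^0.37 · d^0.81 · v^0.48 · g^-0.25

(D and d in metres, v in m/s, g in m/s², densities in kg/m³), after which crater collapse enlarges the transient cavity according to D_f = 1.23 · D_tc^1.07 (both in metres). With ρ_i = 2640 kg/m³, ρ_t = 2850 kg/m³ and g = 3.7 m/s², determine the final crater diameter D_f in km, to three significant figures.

D_f ≈ 209 km

In SI: d = 2540 m, v = 39300 m/s.
(ρ_i/ρ_t)^0.37 = (2640/2850)^0.37 = 0.9721
d^0.81 = 2540^0.81 = 572.7
v^0.48 = 39300^0.48 = 160.4
g^-0.25 = 3.7^-0.25 = 0.7210
D_tc = 1.2 × 0.9721 × 572.7 × 160.4 × 0.7210 = 77260 m
D_f = 1.23 × (77260)^1.07 = 2.089 × 10^5 m
     = 208.9 km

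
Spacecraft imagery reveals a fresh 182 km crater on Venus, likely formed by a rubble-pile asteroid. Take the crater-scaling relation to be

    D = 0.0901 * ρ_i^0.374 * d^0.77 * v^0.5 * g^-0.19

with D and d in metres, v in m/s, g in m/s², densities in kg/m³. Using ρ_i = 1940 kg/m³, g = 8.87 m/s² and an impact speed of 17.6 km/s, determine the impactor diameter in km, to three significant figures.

d ≈ 11.7 km

Rearranging for d: d = [D / (0.0901 · 1940^0.374 · 17600^0.5 · 8.87^-0.19)]^(1/0.77).
D = 182000 m.
1940^0.374 = 16.97
17600^0.5 = 132.7
8.87^-0.19 = 0.6605
Denominator = 0.0901 × 16.97 × 132.7 × 0.6605 = 134.0
D / 134.0 = 182000 / 134.0 = 1358
d = 1358^(1/0.77) = 1358^1.2987 = 11714 m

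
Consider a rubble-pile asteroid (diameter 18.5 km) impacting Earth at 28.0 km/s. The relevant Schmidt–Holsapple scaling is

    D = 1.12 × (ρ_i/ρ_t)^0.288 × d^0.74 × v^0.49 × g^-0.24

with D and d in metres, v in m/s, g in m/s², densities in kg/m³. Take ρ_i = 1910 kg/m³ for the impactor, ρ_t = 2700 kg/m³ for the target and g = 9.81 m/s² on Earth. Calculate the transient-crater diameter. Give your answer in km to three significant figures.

D ≈ 127 km

In SI units: d = 18500 m, v = 28000 m/s.
(ρ_i/ρ_t)^0.288 = (1910/2700)^0.288 = 0.9051
d^0.74 = 18500^0.74 = 1438
v^0.49 = 28000^0.49 = 151.0
g^-0.24 = 9.81^-0.24 = 0.5781
D = 1.12 × 0.9051 × 1438 × 151.0 × 0.5781 = 1.272 × 10^5 m
   = 127.2 km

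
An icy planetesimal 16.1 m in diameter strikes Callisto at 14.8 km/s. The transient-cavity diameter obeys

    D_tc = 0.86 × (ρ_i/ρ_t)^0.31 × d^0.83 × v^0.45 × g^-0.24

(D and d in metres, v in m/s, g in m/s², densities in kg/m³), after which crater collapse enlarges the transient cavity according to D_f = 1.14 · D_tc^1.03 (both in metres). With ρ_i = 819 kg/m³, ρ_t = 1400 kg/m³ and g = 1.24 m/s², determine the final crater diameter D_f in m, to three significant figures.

D_f ≈ 719 m

v = 14800 m/s.
(ρ_i/ρ_t)^0.31 = (819/1400)^0.31 = 0.8469
d^0.83 = 16.1^0.83 = 10.04
v^0.45 = 14800^0.45 = 75.27
g^-0.24 = 1.24^-0.24 = 0.9497
D_tc = 0.86 × 0.8469 × 10.04 × 75.27 × 0.9497 = 522.7 m
D_f = 1.14 × (522.7)^1.03 = 719.0 m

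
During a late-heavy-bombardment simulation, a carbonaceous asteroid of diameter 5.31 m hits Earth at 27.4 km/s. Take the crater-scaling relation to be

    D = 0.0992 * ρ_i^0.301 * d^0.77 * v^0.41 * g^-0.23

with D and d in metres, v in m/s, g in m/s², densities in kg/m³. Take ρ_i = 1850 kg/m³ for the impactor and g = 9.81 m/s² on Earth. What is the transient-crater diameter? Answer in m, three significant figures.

D ≈ 135 m

In SI units: v = 27400 m/s.
ρ_i^0.301 = 1850^0.301 = 9.625
d^0.77 = 5.31^0.77 = 3.617
v^0.41 = 27400^0.41 = 65.99
g^-0.23 = 9.81^-0.23 = 0.5914
D = 0.0992 × 9.625 × 3.617 × 65.99 × 0.5914 = 134.8 m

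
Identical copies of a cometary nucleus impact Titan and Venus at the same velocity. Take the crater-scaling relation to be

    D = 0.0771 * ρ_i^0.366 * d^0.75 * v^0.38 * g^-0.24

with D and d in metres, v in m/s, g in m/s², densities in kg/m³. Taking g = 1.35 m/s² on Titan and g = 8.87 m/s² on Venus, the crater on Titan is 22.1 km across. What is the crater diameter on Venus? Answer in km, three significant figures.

All impactor-dependent factors cancel in the ratio, leaving D_Venus/D_Titan = (g_Venus/g_Titan)^-0.24.
(8.87/1.35)^-0.24 = 6.570^-0.24 = 0.6365
D_Venus = 0.6365 × 22.1 km = 14.1 km

D ≈ 14.1 km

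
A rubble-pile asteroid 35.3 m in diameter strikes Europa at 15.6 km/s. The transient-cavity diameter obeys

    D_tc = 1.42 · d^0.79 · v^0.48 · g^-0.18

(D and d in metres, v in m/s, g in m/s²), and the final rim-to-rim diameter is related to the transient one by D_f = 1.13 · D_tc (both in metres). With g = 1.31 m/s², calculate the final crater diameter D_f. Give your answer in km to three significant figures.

v = 15600 m/s.
d^0.79 = 35.3^0.79 = 16.70
v^0.48 = 15600^0.48 = 103.0
g^-0.18 = 1.31^-0.18 = 0.9526
D_tc = 1.42 × 16.70 × 103.0 × 0.9526 = 2327 m
D_f = 1.13 × 2327 = 2630 m
     = 2.630 km

D_f ≈ 2.63 km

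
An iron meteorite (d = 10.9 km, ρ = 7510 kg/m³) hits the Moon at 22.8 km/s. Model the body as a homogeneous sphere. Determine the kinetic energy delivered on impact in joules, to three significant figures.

E ≈ 1.32 × 10^24 J

d = 10900 m; v = 22800 m/s.
Mass m = (π/6) ρ d³ = (π/6) × 7510 × (10900)³ = 5.092 × 10^15 kg
E = ½ m v² = 0.5 × 5.092 × 10^15 × (22800)² = 1.324 × 10^24 J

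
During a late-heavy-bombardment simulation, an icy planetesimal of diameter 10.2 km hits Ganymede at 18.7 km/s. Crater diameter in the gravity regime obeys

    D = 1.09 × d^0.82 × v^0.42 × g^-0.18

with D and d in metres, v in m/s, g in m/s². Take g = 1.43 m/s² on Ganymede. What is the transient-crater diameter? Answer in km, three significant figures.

D ≈ 123 km

In SI units: d = 10200 m, v = 18700 m/s.
d^0.82 = 10200^0.82 = 1937
v^0.42 = 18700^0.42 = 62.25
g^-0.18 = 1.43^-0.18 = 0.9376
D = 1.09 × 1937 × 62.25 × 0.9376 = 1.232 × 10^5 m
   = 123.2 km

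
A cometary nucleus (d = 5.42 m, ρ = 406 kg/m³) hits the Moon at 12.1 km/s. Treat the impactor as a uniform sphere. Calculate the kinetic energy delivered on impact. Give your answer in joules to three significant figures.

E ≈ 2.48 × 10^12 J

v = 12100 m/s.
Mass m = (π/6) ρ d³ = (π/6) × 406 × (5.42)³ = 3.385 × 10^4 kg
E = ½ m v² = 0.5 × 3.385 × 10^4 × (12100)² = 2.478 × 10^12 J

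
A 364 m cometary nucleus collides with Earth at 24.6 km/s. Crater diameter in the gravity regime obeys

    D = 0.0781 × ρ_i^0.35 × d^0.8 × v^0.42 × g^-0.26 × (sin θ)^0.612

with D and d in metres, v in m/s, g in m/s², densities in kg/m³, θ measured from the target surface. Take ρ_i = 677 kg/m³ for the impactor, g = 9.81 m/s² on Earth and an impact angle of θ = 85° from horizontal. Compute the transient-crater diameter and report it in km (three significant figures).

D ≈ 3.29 km

In SI units: v = 24600 m/s.
ρ_i^0.35 = 677^0.35 = 9.788
d^0.8 = 364^0.8 = 111.9
v^0.42 = 24600^0.42 = 69.85
g^-0.26 = 9.81^-0.26 = 0.5523
(sin 85°)^0.612 = 0.9962^0.612 = 0.9977
D = 0.0781 × 9.788 × 111.9 × 69.85 × 0.5523 × 0.9977 = 3292 m
   = 3.292 km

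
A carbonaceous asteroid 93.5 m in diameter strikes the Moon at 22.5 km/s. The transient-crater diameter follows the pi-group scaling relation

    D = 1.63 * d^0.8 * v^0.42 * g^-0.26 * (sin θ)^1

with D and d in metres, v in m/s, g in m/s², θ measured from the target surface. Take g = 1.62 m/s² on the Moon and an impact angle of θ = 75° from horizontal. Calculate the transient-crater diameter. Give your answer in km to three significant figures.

D ≈ 3.53 km

In SI units: v = 22500 m/s.
d^0.8 = 93.5^0.8 = 37.73
v^0.42 = 22500^0.42 = 67.28
g^-0.26 = 1.62^-0.26 = 0.8821
(sin 75°)^1 = 0.9659^1 = 0.9659
D = 1.63 × 37.73 × 67.28 × 0.8821 × 0.9659 = 3525 m
   = 3.525 km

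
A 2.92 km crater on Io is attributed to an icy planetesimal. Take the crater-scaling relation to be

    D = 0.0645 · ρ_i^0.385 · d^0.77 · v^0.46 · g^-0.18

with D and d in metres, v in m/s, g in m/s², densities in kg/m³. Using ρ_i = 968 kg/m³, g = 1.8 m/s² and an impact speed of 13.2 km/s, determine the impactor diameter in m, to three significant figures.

d ≈ 142 m

Rearranging for d: d = [D / (0.0645 · 968^0.385 · 13200^0.46 · 1.8^-0.18)]^(1/0.77).
D = 2920 m.
968^0.385 = 14.11
13200^0.46 = 78.61
1.8^-0.18 = 0.8996
Denominator = 0.0645 × 14.11 × 78.61 × 0.8996 = 64.36
D / 64.36 = 2920 / 64.36 = 45.37
d = 45.37^(1/0.77) = 45.37^1.2987 = 141.8 m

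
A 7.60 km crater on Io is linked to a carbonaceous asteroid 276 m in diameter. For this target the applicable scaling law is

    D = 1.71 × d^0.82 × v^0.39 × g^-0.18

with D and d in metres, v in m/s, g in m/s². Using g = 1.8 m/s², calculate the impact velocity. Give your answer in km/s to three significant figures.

Rearranging for v: v = [D / (1.71 · 276^0.82 · 1.8^-0.18)]^(1/0.39).
D = 7600 m.
276^0.82 = 100.4
1.8^-0.18 = 0.8996
Denominator = 1.71 × 100.4 × 0.8996 = 154.4
D / 154.4 = 7600 / 154.4 = 49.22
v = 49.22^(1/0.39) = 49.22^2.5641 = 21818 m/s

v ≈ 21.8 km/s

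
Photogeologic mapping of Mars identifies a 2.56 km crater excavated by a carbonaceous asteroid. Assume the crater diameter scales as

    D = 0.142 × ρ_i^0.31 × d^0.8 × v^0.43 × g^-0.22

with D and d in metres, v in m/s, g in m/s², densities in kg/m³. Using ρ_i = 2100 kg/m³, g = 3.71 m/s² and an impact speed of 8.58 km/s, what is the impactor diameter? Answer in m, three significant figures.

Rearranging for d: d = [D / (0.142 · 2100^0.31 · 8580^0.43 · 3.71^-0.22)]^(1/0.8).
D = 2560 m.
2100^0.31 = 10.71
8580^0.43 = 49.14
3.71^-0.22 = 0.7494
Denominator = 0.142 × 10.71 × 49.14 × 0.7494 = 56.00
D / 56.00 = 2560 / 56.00 = 45.71
d = 45.71^(1/0.8) = 45.71^1.25 = 118.9 m

d ≈ 119 m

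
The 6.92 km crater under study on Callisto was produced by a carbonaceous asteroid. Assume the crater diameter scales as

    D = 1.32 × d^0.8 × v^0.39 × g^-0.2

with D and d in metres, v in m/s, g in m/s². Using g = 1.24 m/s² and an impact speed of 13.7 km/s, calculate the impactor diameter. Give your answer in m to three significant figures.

Rearranging for d: d = [D / (1.32 · 13700^0.39 · 1.24^-0.2)]^(1/0.8).
D = 6920 m.
13700^0.39 = 41.05
1.24^-0.2 = 0.9579
Denominator = 1.32 × 41.05 × 0.9579 = 51.90
D / 51.90 = 6920 / 51.90 = 133.3
d = 133.3^(1/0.8) = 133.3^1.25 = 452.9 m

d ≈ 453 m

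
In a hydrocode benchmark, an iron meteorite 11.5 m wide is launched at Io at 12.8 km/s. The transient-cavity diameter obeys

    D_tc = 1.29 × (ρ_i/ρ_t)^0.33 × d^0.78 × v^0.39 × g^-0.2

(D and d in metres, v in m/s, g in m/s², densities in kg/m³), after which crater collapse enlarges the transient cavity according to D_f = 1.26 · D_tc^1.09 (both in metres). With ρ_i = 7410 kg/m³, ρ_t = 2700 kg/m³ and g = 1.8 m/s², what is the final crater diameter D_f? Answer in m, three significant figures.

D_f ≈ 935 m

v = 12800 m/s.
(ρ_i/ρ_t)^0.33 = (7410/2700)^0.33 = 1.395
d^0.78 = 11.5^0.78 = 6.720
v^0.39 = 12800^0.39 = 39.98
g^-0.2 = 1.8^-0.2 = 0.8891
D_tc = 1.29 × 1.395 × 6.720 × 39.98 × 0.8891 = 429.9 m
D_f = 1.26 × (429.9)^1.09 = 934.8 m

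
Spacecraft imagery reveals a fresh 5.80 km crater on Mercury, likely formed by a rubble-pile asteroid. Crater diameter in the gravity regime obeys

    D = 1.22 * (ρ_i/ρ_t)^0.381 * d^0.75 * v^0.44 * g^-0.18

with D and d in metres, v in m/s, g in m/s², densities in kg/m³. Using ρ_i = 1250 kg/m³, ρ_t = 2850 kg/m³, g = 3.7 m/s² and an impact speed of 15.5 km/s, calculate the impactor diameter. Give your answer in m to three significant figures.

d ≈ 579 m

Rearranging for d: d = [D / (1.22 · (1250/2850)^0.381 · 15500^0.44 · 3.7^-0.18)]^(1/0.75).
D = 5800 m.
(1250/2850)^0.381 = 0.7305
15500^0.44 = 69.78
3.7^-0.18 = 0.7902
Denominator = 1.22 × 0.7305 × 69.78 × 0.7902 = 49.14
D / 49.14 = 5800 / 49.14 = 118.0
d = 118.0^(1/0.75) = 118.0^1.3333 = 578.7 m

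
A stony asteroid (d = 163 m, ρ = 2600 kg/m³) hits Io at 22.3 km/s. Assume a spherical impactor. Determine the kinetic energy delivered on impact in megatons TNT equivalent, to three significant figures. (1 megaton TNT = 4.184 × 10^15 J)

v = 22300 m/s.
Mass m = (π/6) ρ d³ = (π/6) × 2600 × (163)³ = 5.896 × 10^9 kg
E = ½ m v² = 0.5 × 5.896 × 10^9 × (22300)² = 1.466 × 10^18 J
   = 1.466 × 10^18 / 4.184×10^15 = 350.4 Mt

E ≈ 350 Mt TNT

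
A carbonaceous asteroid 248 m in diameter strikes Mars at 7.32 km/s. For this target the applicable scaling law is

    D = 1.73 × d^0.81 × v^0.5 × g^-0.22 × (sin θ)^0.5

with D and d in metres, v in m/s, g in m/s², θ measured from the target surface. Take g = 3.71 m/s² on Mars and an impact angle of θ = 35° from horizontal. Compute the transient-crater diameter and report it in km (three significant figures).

In SI units: v = 7320 m/s.
d^0.81 = 248^0.81 = 87.00
v^0.5 = 7320^0.5 = 85.56
g^-0.22 = 3.71^-0.22 = 0.7494
(sin 35°)^0.5 = 0.5736^0.5 = 0.7574
D = 1.73 × 87.00 × 85.56 × 0.7494 × 0.7574 = 7309 m
   = 7.309 km

D ≈ 7.31 km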